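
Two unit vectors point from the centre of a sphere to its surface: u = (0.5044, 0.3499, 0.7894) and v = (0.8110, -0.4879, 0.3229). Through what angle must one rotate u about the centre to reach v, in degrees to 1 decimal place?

u·v = 0.4932; |u| = 1.0000, |v| = 1.0000.
cos θ = (u·v)/(|u||v|) = 0.4932, so θ = 60.4°.

60.4°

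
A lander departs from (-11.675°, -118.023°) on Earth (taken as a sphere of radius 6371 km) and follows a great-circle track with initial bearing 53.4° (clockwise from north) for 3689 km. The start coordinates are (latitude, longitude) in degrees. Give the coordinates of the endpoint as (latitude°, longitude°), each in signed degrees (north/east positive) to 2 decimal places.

Angular distance δ = d/R = 3689/6371 = 0.57903 rad; initial bearing θ = 0.9320 rad.
sin φ₂ = sin φ₁ cos δ + cos φ₁ sin δ cos θ = (-0.2024)(0.8370) + (0.9793)(0.5472)(0.5962) = 0.1501, so φ₂ = 8.63°.
Δλ = atan2(sin θ sin δ cos φ₁, cos δ − sin φ₁ sin φ₂) = atan2(0.4302, 0.8674) = 26.382°.
λ₂ = -118.023° + 26.382° = -91.64°.

8.63°, -91.64°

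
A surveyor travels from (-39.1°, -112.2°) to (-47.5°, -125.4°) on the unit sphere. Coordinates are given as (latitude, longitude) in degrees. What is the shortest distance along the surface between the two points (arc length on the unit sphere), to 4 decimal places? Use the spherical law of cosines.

0.2222

Let φ₁ = -0.6824 rad, φ₂ = -0.8290 rad, and Δλ = -0.2304 rad.
cos c = sin φ₁ sin φ₂ + cos φ₁ cos φ₂ cos Δλ = (-0.6307)(-0.7373) + (0.7760)(0.6756)(0.9736) = 0.97542,
so c = arccos(0.97542) = 0.22218 rad.
On the unit sphere the arc length equals the central angle: 0.2222.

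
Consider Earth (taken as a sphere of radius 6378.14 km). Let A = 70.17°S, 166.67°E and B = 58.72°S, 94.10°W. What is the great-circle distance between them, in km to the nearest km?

4356 km

Let φ₁ = -1.2247 rad, φ₂ = -1.0249 rad, and Δλ = 1.7319 rad.
cos c = sin φ₁ sin φ₂ + cos φ₁ cos φ₂ cos Δλ = (-0.9407)(-0.8546) + (0.3392)(0.5192)(-0.1604) = 0.77571,
so c = arccos(0.77571) = 0.68296 rad.
Distance = R·c = 6378.14 × 0.6830 ≈ 4356 km.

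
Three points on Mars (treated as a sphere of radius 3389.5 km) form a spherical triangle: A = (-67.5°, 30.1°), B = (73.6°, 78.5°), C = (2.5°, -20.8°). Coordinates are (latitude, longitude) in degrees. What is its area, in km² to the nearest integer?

22037398 km²

Side lengths (central angles): a = 1.5745, b = 1.3686, c = 2.5228 rad; semiperimeter s = 2.7329.
By l'Huilier's theorem, tan(E/4) = √[tan(s/2) tan((s−a)/2) tan((s−b)/2) tan((s−c)/2)], giving spherical excess E = 1.9182 rad.
Area = E·R² = 1.9182 × (3389.5)² ≈ 22037398 km².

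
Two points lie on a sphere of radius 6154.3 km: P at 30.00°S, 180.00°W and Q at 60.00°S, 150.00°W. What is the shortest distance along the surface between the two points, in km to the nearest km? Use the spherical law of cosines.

3877 km

In radians: φ₁ = -0.5236, φ₂ = -1.0472, Δλ = 30.000° = 0.5236 rad.
cos c = sin φ₁ sin φ₂ + cos φ₁ cos φ₂ cos Δλ = (-0.5000)(-0.8660) + (0.8660)(0.5000)(0.8660) = 0.80801,
so c = arccos(0.80801) = 0.63003 rad.
Distance = R·c = 6154.3 × 0.6300 ≈ 3877 km.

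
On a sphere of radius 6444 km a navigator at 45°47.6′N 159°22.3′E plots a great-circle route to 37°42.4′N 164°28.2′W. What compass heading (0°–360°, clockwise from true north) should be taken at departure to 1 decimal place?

93.9°

Δλ = 36.158° = 0.6311 rad.
y = sin Δλ · cos φ₂ = (0.5900)(0.7912) = 0.4668
x = cos φ₁ sin φ₂ − sin φ₁ cos φ₂ cos Δλ = (0.6972)(0.6116) − (0.7168)(0.7912)(0.8074) = -0.0314
θ = atan2(y, x) = 93.85°, so the bearing is 93.9°.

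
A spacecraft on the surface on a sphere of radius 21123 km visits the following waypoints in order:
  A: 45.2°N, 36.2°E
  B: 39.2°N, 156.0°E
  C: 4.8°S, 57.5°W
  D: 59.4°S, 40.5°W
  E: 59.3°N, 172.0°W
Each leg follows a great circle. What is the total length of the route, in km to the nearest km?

Leg A→B: central angle 1.3928 rad, distance 29419.3 km.
Leg B→C: central angle 2.3418 rad, distance 49465.3 km.
Leg C→D: central angle 0.9799 rad, distance 20698.2 km.
Leg D→E: central angle 2.7197 rad, distance 57448.3 km.
Total: 29419.3 + 49465.3 + 20698.2 + 57448.3 ≈ 157031 km.

157031 km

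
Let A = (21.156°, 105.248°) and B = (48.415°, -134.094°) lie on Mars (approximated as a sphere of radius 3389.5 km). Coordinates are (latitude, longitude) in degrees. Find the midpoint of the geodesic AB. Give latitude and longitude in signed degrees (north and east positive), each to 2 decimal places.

53.38°, 149.11°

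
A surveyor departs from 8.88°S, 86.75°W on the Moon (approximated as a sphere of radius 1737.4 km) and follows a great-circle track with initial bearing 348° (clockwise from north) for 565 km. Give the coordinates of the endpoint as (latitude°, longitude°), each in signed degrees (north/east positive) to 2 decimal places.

Angular distance δ = d/R = 565/1737.4 = 0.32520 rad; initial bearing θ = 6.0737 rad.
sin φ₂ = sin φ₁ cos δ + cos φ₁ sin δ cos θ = (-0.1544)(0.9476) + (0.9880)(0.3195)(0.9781) = 0.1625, so φ₂ = 9.35°.
Δλ = atan2(sin θ sin δ cos φ₁, cos δ − sin φ₁ sin φ₂) = atan2(-0.0656, 0.9727) = -3.860°.
λ₂ = -86.750° − 3.860° = -90.61°.

9.35°, -90.61°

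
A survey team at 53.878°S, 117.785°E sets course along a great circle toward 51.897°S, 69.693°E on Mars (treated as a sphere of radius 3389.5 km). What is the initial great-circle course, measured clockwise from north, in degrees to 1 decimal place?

With φ₁ = -0.9403, φ₂ = -0.9058, Δλ = -0.8394 rad, the forward-azimuth formula gives
θ = atan2( sin Δλ cos φ₂ , cos φ₁ sin φ₂ − sin φ₁ cos φ₂ cos Δλ ) = atan2(-0.4592, -0.1309) = -105.92°.
Adding 360° brings this into [0°, 360°): 254.1°.

254.1°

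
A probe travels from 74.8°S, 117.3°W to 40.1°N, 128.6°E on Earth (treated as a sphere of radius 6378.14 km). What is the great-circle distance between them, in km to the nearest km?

14996 km

In radians: φ₁ = -1.3055, φ₂ = 0.6999, Δλ = -114.100° = -1.9914 rad.
Haversine: a = sin²(Δφ/2) + cos φ₁ cos φ₂ sin²(Δλ/2) = 0.7105 + (0.2622)(0.7649)(0.7042) = 0.85174.
Central angle c = 2·arcsin(√a) = 2.35108 rad.
Distance = R·c = 6378.14 × 2.3511 ≈ 14996 km.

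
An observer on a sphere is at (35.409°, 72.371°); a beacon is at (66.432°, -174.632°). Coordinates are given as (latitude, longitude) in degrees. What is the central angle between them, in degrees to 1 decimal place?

66.2°

In radians: φ₁ = 0.6180, φ₂ = 1.1595, Δλ = 112.997° = 1.9722 rad.
cos c = sin φ₁ sin φ₂ + cos φ₁ cos φ₂ cos Δλ = (0.5794)(0.9166) + (0.8150)(0.3998)(-0.3907) = 0.40376,
so c = arccos(0.40376) = 1.15517 rad.
So the angular separation is 66.2°.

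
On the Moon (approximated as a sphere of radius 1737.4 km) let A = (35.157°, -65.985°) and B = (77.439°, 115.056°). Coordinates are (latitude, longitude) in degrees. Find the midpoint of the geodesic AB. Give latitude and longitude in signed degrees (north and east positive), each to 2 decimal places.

The central angle between A and B is δ = 1.1764 rad.
With f = 0.5, the slerp weights are sin((1−f)δ)/sin δ = 0.6010 and sin(fδ)/sin δ = 0.6010.
Weighted sum of the unit vectors: (0.6010)·(0.3327,-0.7468,0.5758) + (0.6010)·(-0.0921,0.1970,0.9761) = (0.1446, -0.3304, 0.9327).
Converting back: φ = atan2(z, √(x²+y²)) = 68.86°, λ = atan2(y, x) = -66.36°.

68.86°, -66.36°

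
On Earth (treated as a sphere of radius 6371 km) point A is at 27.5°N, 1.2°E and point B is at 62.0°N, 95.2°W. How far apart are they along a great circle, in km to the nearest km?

7653 km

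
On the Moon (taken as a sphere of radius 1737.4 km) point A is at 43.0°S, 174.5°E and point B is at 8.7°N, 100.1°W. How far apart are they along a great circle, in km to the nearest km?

2808 km

With latitudes φ₁ = -43.000°, φ₂ = 8.700° and longitude difference Δλ = 85.400°:
cos c = sin φ₁ sin φ₂ + cos φ₁ cos φ₂ cos Δλ = (-0.6820)(0.1513) + (0.7314)(0.9885)(0.0802) = -0.04518,
so c = arccos(-0.04518) = 1.61599 rad.
Distance = R·c = 1737.4 × 1.6160 ≈ 2808 km.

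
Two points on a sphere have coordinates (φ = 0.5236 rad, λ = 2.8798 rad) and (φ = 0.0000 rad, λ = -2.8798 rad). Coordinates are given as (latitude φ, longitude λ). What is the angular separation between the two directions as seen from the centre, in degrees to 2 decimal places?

In radians: φ₁ = 0.5236, φ₂ = 0.0000, Δλ = 29.999° = 0.5236 rad.
Haversine: a = sin²(Δφ/2) + cos φ₁ cos φ₂ sin²(Δλ/2) = 0.0670 + (0.8660)(1.0000)(0.0670) = 0.12500.
Central angle c = 2·arcsin(√a) = 0.72273 rad.
So the angular separation is 41.41°.

41.41°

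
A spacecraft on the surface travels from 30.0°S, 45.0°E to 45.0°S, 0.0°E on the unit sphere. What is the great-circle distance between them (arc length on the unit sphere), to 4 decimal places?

Let φ₁ = -0.5236 rad, φ₂ = -0.7854 rad, and Δλ = -0.7854 rad.
Haversine: a = sin²(Δφ/2) + cos φ₁ cos φ₂ sin²(Δλ/2) = 0.0170 + (0.8660)(0.7071)(0.1464) = 0.10672.
Central angle c = 2·arcsin(√a) = 0.66557 rad.
On the unit sphere the arc length equals the central angle: 0.6656.

0.6656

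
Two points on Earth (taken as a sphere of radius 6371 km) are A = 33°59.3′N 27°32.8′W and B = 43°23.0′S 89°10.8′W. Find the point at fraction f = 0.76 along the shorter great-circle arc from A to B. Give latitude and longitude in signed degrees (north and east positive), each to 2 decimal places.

The central angle between A and B is δ = 1.6686 rad.
With f = 0.76, the slerp weights are sin((1−f)δ)/sin δ = 0.3917 and sin(fδ)/sin δ = 0.9591.
Weighted sum of the unit vectors: (0.3917)·(0.7352,-0.3835,0.5590) + (0.9591)·(0.0104,-0.7267,-0.6869) = (0.2980, -0.8472, -0.4398).
Converting back: φ = atan2(z, √(x²+y²)) = -26.09°, λ = atan2(y, x) = -70.62°.

-26.09°, -70.62°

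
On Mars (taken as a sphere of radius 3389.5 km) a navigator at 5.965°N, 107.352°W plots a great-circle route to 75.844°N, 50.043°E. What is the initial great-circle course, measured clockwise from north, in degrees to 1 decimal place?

With φ₁ = 0.1041, φ₂ = 1.3237, Δλ = 2.7471 rad, the forward-azimuth formula gives
θ = atan2( sin Δλ cos φ₂ , cos φ₁ sin φ₂ − sin φ₁ cos φ₂ cos Δλ ) = atan2(0.0940, 0.9878) = 5.44°.
So the initial bearing is 5.4°.

5.4°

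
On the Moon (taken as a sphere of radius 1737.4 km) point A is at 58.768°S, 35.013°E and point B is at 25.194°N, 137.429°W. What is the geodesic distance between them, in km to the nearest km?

4427 km

Let φ₁ = -1.0257 rad, φ₂ = 0.4397 rad, and Δλ = -3.0097 rad.
cos c = sin φ₁ sin φ₂ + cos φ₁ cos φ₂ cos Δλ = (-0.8551)(0.4257) + (0.5185)(0.9049)(-0.9913) = -0.82910,
so c = arccos(-0.82910) = 2.54829 rad.
Distance = R·c = 1737.4 × 2.5483 ≈ 4427 km.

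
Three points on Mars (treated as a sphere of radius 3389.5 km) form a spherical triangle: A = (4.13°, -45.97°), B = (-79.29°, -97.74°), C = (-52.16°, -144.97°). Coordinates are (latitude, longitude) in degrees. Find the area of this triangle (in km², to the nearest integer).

6228092 km²

Side lengths (central angles): a = 0.5484, b = 1.7240, c = 1.5268 rad; semiperimeter s = 1.8996.
By l'Huilier's theorem, tan(E/4) = √[tan(s/2) tan((s−a)/2) tan((s−b)/2) tan((s−c)/2)], giving spherical excess E = 0.5421 rad.
Area = E·R² = 0.5421 × (3389.5)² ≈ 6228092 km².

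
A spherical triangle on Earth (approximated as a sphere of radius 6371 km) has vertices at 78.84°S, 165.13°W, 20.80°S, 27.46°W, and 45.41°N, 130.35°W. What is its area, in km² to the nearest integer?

Side lengths (central angles): a = 1.9815, b = 2.1982, c = 1.3545 rad; semiperimeter s = 2.7671.
By l'Huilier's theorem, tan(E/4) = √[tan(s/2) tan((s−a)/2) tan((s−b)/2) tan((s−c)/2)], giving spherical excess E = 2.5447 rad.
Area = E·R² = 2.5447 × (6371)² ≈ 103286833 km².

103286833 km²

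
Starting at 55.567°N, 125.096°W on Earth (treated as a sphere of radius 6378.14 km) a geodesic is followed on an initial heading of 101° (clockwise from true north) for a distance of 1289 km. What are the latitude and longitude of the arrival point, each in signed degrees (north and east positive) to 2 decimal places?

51.85°, -106.50°

Angular distance δ = d/R = 1289/6378.14 = 0.20210 rad; initial bearing θ = 1.7628 rad.
sin φ₂ = sin φ₁ cos δ + cos φ₁ sin δ cos θ = (0.8248)(0.9796) + (0.5654)(0.2007)(-0.1908) = 0.7863, so φ₂ = 51.85°.
Δλ = atan2(sin θ sin δ cos φ₁, cos δ − sin φ₁ sin φ₂) = atan2(0.1114, 0.3311) = 18.599°.
λ₂ = -125.096° + 18.599° = -106.50°.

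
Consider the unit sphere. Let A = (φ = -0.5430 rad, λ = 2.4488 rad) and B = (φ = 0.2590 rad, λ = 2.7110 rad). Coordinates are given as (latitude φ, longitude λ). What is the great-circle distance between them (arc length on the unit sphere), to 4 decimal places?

Let φ₁ = -0.5430 rad, φ₂ = 0.2590 rad, and Δλ = 0.2622 rad.
Haversine: a = sin²(Δφ/2) + cos φ₁ cos φ₂ sin²(Δλ/2) = 0.1524 + (0.8562)(0.9666)(0.0171) = 0.16651.
Central angle c = 2·arcsin(√a) = 0.84064 rad.
On the unit sphere the arc length equals the central angle: 0.8406.

0.8406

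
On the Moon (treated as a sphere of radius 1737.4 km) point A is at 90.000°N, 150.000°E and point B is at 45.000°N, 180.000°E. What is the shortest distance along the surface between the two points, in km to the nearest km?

In radians: φ₁ = 1.5708, φ₂ = 0.7854, Δλ = 30.000° = 0.5236 rad.
Haversine: a = sin²(Δφ/2) + cos φ₁ cos φ₂ sin²(Δλ/2) = 0.1464 + (0.0000)(0.7071)(0.0670) = 0.14645.
Central angle c = 2·arcsin(√a) = 0.78540 rad.
Distance = R·c = 1737.4 × 0.7854 ≈ 1365 km.

1365 km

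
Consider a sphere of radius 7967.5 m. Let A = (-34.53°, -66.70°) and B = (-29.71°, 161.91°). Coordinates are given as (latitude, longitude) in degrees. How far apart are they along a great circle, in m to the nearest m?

14056 m

Let φ₁ = -0.6027 rad, φ₂ = -0.5185 rad, and Δλ = -2.2932 rad.
cos c = sin φ₁ sin φ₂ + cos φ₁ cos φ₂ cos Δλ = (-0.5668)(-0.4956) + (0.8238)(0.8685)(-0.6612) = -0.19217,
so c = arccos(-0.19217) = 1.76417 rad.
Distance = R·c = 7967.5 × 1.7642 ≈ 14056 m.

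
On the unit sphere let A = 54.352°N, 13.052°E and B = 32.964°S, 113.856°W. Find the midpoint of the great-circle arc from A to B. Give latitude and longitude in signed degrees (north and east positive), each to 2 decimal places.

The central angle between A and B is δ = 2.3976 rad.
With f = 0.5, the slerp weights are sin((1−f)δ)/sin δ = 1.3757 and sin(fδ)/sin δ = 1.3757.
Weighted sum of the unit vectors: (1.3757)·(0.5677,0.1316,0.8126) + (1.3757)·(-0.3393,-0.7673,-0.5441) = (0.3142, -0.8745, 0.3694).
Converting back: φ = atan2(z, √(x²+y²)) = 21.68°, λ = atan2(y, x) = -70.24°.

21.68°, -70.24°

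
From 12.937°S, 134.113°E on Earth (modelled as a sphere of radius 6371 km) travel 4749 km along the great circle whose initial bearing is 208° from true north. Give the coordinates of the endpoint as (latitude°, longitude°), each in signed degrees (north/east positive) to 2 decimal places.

-48.43°, 105.43°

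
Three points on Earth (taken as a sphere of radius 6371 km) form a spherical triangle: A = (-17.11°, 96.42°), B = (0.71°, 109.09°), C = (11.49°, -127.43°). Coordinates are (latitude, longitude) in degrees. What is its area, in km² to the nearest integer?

24761513 km²

Side lengths (central angles): a = 2.1390, b = 2.3950, c = 0.3798 rad; semiperimeter s = 2.4569.
By l'Huilier's theorem, tan(E/4) = √[tan(s/2) tan((s−a)/2) tan((s−b)/2) tan((s−c)/2)], giving spherical excess E = 0.6100 rad.
Area = E·R² = 0.6100 × (6371)² ≈ 24761513 km².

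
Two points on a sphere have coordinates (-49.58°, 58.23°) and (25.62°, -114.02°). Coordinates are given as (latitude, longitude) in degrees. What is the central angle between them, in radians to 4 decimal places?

2.7105 rad

With latitudes φ₁ = -49.580°, φ₂ = 25.620° and longitude difference Δλ = -172.250°:
Haversine: a = sin²(Δφ/2) + cos φ₁ cos φ₂ sin²(Δλ/2) = 0.3723 + (0.6484)(0.9017)(0.9954) = 0.95424.
Central angle c = 2·arcsin(√a) = 2.71045 rad.
So the angular separation is 2.7105 rad.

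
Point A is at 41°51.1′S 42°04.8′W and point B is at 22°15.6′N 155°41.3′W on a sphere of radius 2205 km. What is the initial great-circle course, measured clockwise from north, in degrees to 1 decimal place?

272.4°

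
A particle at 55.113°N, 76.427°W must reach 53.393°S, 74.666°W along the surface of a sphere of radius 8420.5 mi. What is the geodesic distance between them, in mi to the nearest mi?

In radians: φ₁ = 0.9619, φ₂ = -0.9319, Δλ = 1.761° = 0.0307 rad.
Haversine: a = sin²(Δφ/2) + cos φ₁ cos φ₂ sin²(Δλ/2) = 0.6587 + (0.5720)(0.5963)(0.0002) = 0.65878.
Central angle c = 2·arcsin(√a) = 1.89396 rad.
Distance = R·c = 8420.5 × 1.8940 ≈ 15948 mi.

15948 mi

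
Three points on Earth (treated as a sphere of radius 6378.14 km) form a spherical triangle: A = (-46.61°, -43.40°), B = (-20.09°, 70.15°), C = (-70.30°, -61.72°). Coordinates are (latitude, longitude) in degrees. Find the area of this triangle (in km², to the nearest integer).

Side lengths (central angles): a = 1.4585, b = 0.4418, c = 1.5790 rad; semiperimeter s = 1.7396.
By l'Huilier's theorem, tan(E/4) = √[tan(s/2) tan((s−a)/2) tan((s−b)/2) tan((s−c)/2)], giving spherical excess E = 0.4033 rad.
Area = E·R² = 0.4033 × (6378.14)² ≈ 16407287 km².

16407287 km²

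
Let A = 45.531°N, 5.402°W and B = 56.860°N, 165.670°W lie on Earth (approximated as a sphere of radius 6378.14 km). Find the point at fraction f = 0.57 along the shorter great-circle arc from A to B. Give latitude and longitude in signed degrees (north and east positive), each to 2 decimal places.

82.34°, -84.09°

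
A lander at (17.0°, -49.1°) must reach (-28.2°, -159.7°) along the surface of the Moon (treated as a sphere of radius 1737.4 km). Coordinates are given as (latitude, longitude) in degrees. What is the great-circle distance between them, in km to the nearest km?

With latitudes φ₁ = 17.000°, φ₂ = -28.200° and longitude difference Δλ = -110.600°:
Haversine: a = sin²(Δφ/2) + cos φ₁ cos φ₂ sin²(Δλ/2) = 0.1477 + (0.9563)(0.8813)(0.6759) = 0.71735.
Central angle c = 2·arcsin(√a) = 2.02049 rad.
Distance = R·c = 1737.4 × 2.0205 ≈ 3510 km.

3510 km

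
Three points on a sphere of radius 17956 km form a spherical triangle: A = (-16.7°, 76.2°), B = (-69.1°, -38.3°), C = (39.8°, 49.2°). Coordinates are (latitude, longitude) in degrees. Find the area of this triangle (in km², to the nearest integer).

340148854 km²

Side lengths (central angles): a = 2.1970, b = 1.0795, c = 1.4437 rad; semiperimeter s = 2.3601.
By l'Huilier's theorem, tan(E/4) = √[tan(s/2) tan((s−a)/2) tan((s−b)/2) tan((s−c)/2)], giving spherical excess E = 1.0550 rad.
Area = E·R² = 1.0550 × (17956)² ≈ 340148854 km².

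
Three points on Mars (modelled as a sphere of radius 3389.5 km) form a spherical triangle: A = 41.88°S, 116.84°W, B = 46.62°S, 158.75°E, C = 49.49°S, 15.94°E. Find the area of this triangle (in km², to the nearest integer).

9362976 km²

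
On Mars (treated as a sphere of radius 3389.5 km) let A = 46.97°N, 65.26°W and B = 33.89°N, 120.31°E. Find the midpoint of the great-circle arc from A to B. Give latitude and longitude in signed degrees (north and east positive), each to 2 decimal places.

Central angle δ = 1.7276 rad. Interpolating on the sphere with fraction f = 0.5:
P = [sin((1−f)δ)·A + sin(fδ)·B] / sin δ = 0.7698·A + 0.7698·B in Cartesian coordinates,
giving P = (-0.1027, 0.0746, 0.9919), i.e. latitude 82.71°, longitude 144.00°.

82.71°, 144.00°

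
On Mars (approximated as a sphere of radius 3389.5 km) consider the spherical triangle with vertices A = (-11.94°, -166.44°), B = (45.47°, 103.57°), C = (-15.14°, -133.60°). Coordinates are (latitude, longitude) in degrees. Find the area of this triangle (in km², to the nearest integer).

Side lengths (central angles): a = 2.1570, b = 0.5595, c = 1.7187 rad; semiperimeter s = 2.2176.
By l'Huilier's theorem, tan(E/4) = √[tan(s/2) tan((s−a)/2) tan((s−b)/2) tan((s−c)/2)], giving spherical excess E = 0.5175 rad.
Area = E·R² = 0.5175 × (3389.5)² ≈ 5945516 km².

5945516 km²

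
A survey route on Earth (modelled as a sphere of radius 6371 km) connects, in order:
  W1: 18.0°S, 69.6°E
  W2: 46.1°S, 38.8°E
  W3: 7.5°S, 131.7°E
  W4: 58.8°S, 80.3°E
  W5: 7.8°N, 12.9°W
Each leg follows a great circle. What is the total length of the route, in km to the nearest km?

Leg W1→W2: central angle 0.6614 rad, distance 4214.0 km.
Leg W2→W3: central angle 1.5115 rad, distance 9629.7 km.
Leg W3→W4: central angle 1.1240 rad, distance 7161.1 km.
Leg W4→W5: central angle 1.7160 rad, distance 10932.9 km.
Total: 4214.0 + 9629.7 + 7161.1 + 10932.9 ≈ 31938 km.

31938 km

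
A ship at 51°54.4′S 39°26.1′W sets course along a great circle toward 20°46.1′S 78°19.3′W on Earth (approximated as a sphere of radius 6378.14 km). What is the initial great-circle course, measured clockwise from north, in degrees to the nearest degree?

301°

With φ₁ = -0.9059, φ₂ = -0.3625, Δλ = -0.6787 rad, the forward-azimuth formula gives
θ = atan2( sin Δλ cos φ₂ , cos φ₁ sin φ₂ − sin φ₁ cos φ₂ cos Δλ ) = atan2(-0.5870, 0.3540) = -58.90°.
Adding 360° brings this into [0°, 360°): 301°.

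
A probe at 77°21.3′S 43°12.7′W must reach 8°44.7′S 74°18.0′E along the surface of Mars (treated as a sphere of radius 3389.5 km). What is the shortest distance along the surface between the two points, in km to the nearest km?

With latitudes φ₁ = -77.355°, φ₂ = -8.745° and longitude difference Δλ = 117.512°:
cos c = sin φ₁ sin φ₂ + cos φ₁ cos φ₂ cos Δλ = (-0.9757)(-0.1520) + (0.2189)(0.9884)(-0.4619) = 0.04840,
so c = arccos(0.04840) = 1.52237 rad.
Distance = R·c = 3389.5 × 1.5224 ≈ 5160 km.

5160 km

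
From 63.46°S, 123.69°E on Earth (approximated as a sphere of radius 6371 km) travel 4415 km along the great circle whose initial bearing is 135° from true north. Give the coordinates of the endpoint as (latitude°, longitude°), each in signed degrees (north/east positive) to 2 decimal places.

-62.89°, -138.70°

Angular distance δ = d/R = 4415/6371 = 0.69298 rad; initial bearing θ = 2.3562 rad.
sin φ₂ = sin φ₁ cos δ + cos φ₁ sin δ cos θ = (-0.8946)(0.7693) + (0.4468)(0.6388)(-0.7071) = -0.8901, so φ₂ = -62.89°.
Δλ = atan2(sin θ sin δ cos φ₁, cos δ − sin φ₁ sin φ₂) = atan2(0.2018, -0.0270) = 97.611°.
λ₂ = 123.690° + 97.611° = 221.30° → -138.70° after wrapping to (−180°, 180°].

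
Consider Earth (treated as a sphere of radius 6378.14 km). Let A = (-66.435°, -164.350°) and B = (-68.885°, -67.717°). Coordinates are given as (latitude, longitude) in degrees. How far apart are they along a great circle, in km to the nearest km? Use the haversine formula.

With latitudes φ₁ = -66.435°, φ₂ = -68.885° and longitude difference Δλ = 96.633°:
Haversine: a = sin²(Δφ/2) + cos φ₁ cos φ₂ sin²(Δλ/2) = 0.0005 + (0.3998)(0.3602)(0.5578) = 0.08079.
Central angle c = 2·arcsin(√a) = 0.57640 rad.
Distance = R·c = 6378.14 × 0.5764 ≈ 3676 km.

3676 km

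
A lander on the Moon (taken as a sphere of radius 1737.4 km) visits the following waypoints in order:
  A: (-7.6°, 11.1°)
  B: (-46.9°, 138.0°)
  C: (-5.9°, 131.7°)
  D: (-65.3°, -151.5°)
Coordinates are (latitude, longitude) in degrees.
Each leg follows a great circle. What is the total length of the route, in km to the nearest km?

Leg A→B: central angle 1.8861 rad, distance 3276.9 km.
Leg B→C: central angle 0.7218 rad, distance 1254.1 km.
Leg C→D: central angle 1.3814 rad, distance 2400.0 km.
Total: 3276.9 + 1254.1 + 2400.0 ≈ 6931 km.

6931 km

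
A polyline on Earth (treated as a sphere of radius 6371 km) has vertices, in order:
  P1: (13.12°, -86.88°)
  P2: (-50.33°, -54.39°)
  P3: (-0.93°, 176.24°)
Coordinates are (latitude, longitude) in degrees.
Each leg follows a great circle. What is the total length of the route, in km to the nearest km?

Leg P1→P2: central angle 1.2136 rad, distance 7731.7 km.
Leg P2→P3: central angle 1.9740 rad, distance 12576.5 km.
Total: 7731.7 + 12576.5 ≈ 20308 km.

20308 km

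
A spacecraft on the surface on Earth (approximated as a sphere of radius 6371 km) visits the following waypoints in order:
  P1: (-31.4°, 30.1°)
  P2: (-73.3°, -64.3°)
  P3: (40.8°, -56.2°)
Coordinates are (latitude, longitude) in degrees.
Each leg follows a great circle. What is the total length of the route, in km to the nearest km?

Leg P1→P2: central angle 1.0699 rad, distance 6816.3 km.
Leg P2→P3: central angle 1.9938 rad, distance 12702.5 km.
Total: 6816.3 + 12702.5 ≈ 19519 km.

19519 km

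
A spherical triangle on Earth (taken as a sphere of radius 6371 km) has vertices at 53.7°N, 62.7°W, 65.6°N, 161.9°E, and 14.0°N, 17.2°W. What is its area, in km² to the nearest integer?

16983443 km²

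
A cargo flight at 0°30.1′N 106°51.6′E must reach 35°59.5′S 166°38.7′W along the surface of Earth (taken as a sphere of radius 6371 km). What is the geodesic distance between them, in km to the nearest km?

With latitudes φ₁ = 0.502°, φ₂ = -35.992° and longitude difference Δλ = 86.495°:
cos c = sin φ₁ sin φ₂ + cos φ₁ cos φ₂ cos Δλ = (0.0088)(-0.5877) + (1.0000)(0.8091)(0.0611) = 0.04432,
so c = arccos(0.04432) = 1.52646 rad.
Distance = R·c = 6371 × 1.5265 ≈ 9725 km.

9725 km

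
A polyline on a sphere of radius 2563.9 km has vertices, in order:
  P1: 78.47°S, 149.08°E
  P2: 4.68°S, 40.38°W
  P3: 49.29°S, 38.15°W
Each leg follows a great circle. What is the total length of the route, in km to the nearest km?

6325 km

Leg P1→P2: central angle 1.6876 rad, distance 4326.9 km.
Leg P2→P3: central angle 0.7793 rad, distance 1998.0 km.
Total: 4326.9 + 1998.0 ≈ 6325 km.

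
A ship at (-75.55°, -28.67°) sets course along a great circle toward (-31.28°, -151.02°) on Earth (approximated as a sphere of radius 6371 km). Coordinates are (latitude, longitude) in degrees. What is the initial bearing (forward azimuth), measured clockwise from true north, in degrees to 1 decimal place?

231.6°

With φ₁ = -1.3186, φ₂ = -0.5459, Δλ = -2.1354 rad, the forward-azimuth formula gives
θ = atan2( sin Δλ cos φ₂ , cos φ₁ sin φ₂ − sin φ₁ cos φ₂ cos Δλ ) = atan2(-0.7220, -0.5724) = -128.41°.
Adding 360° brings this into [0°, 360°): 231.6°.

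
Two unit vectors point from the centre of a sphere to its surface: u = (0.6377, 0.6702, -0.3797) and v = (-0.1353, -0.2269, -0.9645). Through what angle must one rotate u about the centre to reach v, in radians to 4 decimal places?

1.4426 rad

u·v = 0.1279; |u| = 1.0000, |v| = 1.0000.
cos θ = (u·v)/(|u||v|) = 0.1279, so θ = 1.4426 rad.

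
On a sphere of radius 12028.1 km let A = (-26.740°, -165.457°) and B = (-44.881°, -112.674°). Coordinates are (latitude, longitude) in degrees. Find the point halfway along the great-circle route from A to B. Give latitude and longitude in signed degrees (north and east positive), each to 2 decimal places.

-38.80°, -142.34°

Central angle δ = 0.7951 rad. Interpolating on the sphere with fraction f = 0.5:
P = [sin((1−f)δ)·A + sin(fδ)·B] / sin δ = 0.5423·A + 0.5423·B in Cartesian coordinates,
giving P = (-0.6169, -0.4762, -0.6267), i.e. latitude -38.80°, longitude -142.34°.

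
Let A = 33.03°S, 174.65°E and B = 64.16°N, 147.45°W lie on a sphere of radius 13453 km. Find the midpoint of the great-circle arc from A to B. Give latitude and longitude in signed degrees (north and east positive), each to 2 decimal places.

The central angle between A and B is δ = 1.7744 rad.
With f = 0.5, the slerp weights are sin((1−f)δ)/sin δ = 0.7917 and sin(fδ)/sin δ = 0.7917.
Weighted sum of the unit vectors: (0.7917)·(-0.8347,0.0782,-0.5451) + (0.7917)·(-0.3674,-0.2345,0.9000) = (-0.9517, -0.1238, 0.2810).
Converting back: φ = atan2(z, √(x²+y²)) = 16.32°, λ = atan2(y, x) = -172.59°.

16.32°, -172.59°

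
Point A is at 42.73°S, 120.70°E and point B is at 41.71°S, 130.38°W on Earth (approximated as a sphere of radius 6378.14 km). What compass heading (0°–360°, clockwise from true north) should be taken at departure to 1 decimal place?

Δλ = 108.920° = 1.9010 rad.
y = sin Δλ · cos φ₂ = (0.9460)(0.7465) = 0.7062
x = cos φ₁ sin φ₂ − sin φ₁ cos φ₂ cos Δλ = (0.7346)(-0.6654) − (-0.6785)(0.7465)(-0.3242) = -0.6530
θ = atan2(y, x) = 132.76°, so the bearing is 132.8°.

132.8°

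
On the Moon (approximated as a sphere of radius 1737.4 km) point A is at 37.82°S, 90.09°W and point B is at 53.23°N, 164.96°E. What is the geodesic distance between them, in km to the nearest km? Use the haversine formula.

3876 km

With latitudes φ₁ = -37.820°, φ₂ = 53.230° and longitude difference Δλ = -104.950°:
Haversine: a = sin²(Δφ/2) + cos φ₁ cos φ₂ sin²(Δλ/2) = 0.5092 + (0.7899)(0.5986)(0.6290) = 0.80659.
Central angle c = 2·arcsin(√a) = 2.23087 rad.
Distance = R·c = 1737.4 × 2.2309 ≈ 3876 km.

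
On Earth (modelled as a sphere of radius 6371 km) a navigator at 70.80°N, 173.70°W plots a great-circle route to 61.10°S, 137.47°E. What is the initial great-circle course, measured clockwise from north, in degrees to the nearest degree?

212°

With φ₁ = 1.2357, φ₂ = -1.0664, Δλ = -0.8522 rad, the forward-azimuth formula gives
θ = atan2( sin Δλ cos φ₂ , cos φ₁ sin φ₂ − sin φ₁ cos φ₂ cos Δλ ) = atan2(-0.3638, -0.5884) = -148.27°.
Adding 360° brings this into [0°, 360°): 212°.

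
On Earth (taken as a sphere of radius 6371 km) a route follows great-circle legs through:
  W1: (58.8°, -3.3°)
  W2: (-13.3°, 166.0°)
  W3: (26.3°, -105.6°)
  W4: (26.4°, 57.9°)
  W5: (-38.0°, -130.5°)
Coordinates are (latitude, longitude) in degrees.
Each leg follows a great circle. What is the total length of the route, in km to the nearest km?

Leg W1→W2: central angle 2.3353 rad, distance 14877.9 km.
Leg W2→W3: central angle 1.6484 rad, distance 10502.2 km.
Leg W3→W4: central angle 2.1809 rad, distance 13894.3 km.
Leg W4→W5: central angle 2.9044 rad, distance 18504.0 km.
Total: 14877.9 + 10502.2 + 13894.3 + 18504.0 ≈ 57778 km.

57778 km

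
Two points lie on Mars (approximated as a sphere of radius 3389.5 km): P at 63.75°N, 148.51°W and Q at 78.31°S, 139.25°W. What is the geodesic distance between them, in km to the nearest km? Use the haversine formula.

8410 km

Let φ₁ = 1.1126 rad, φ₂ = -1.3668 rad, and Δλ = 0.1616 rad.
Haversine: a = sin²(Δφ/2) + cos φ₁ cos φ₂ sin²(Δλ/2) = 0.8943 + (0.4423)(0.2026)(0.0065) = 0.89491.
Central angle c = 2·arcsin(√a) = 2.48132 rad.
Distance = R·c = 3389.5 × 2.4813 ≈ 8410 km.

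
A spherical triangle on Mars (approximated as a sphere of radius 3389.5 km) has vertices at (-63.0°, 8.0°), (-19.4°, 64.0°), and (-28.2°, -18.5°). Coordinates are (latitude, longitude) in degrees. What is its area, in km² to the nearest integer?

4460844 km²

Side lengths (central angles): a = 1.3021, b = 0.6775, c = 1.0058 rad; semiperimeter s = 1.4927.
By l'Huilier's theorem, tan(E/4) = √[tan(s/2) tan((s−a)/2) tan((s−b)/2) tan((s−c)/2)], giving spherical excess E = 0.3883 rad.
Area = E·R² = 0.3883 × (3389.5)² ≈ 4460844 km².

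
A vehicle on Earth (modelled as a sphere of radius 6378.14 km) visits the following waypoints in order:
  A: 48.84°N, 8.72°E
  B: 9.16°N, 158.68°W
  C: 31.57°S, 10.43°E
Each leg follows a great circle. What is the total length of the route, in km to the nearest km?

Leg A→B: central angle 2.1110 rad, distance 13464.0 km.
Leg B→C: central angle 2.7125 rad, distance 17300.5 km.
Total: 13464.0 + 17300.5 ≈ 30764 km.

30764 km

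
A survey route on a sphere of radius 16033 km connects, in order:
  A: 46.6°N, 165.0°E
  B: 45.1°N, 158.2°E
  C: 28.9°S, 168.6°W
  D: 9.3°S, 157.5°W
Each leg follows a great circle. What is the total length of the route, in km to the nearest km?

Leg A→B: central angle 0.0867 rad, distance 1389.7 km.
Leg B→C: central angle 1.3951 rad, distance 22368.1 km.
Leg C→D: central angle 0.3874 rad, distance 6211.2 km.
Total: 1389.7 + 22368.1 + 6211.2 ≈ 29969 km.

29969 km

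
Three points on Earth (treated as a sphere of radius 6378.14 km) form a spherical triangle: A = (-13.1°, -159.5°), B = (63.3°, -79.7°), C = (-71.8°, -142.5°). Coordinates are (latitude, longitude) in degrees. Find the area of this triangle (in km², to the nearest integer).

53461358 km²

Side lengths (central angles): a = 2.4727, b = 1.0400, c = 1.6961 rad; semiperimeter s = 2.6044.
By l'Huilier's theorem, tan(E/4) = √[tan(s/2) tan((s−a)/2) tan((s−b)/2) tan((s−c)/2)], giving spherical excess E = 1.3142 rad.
Area = E·R² = 1.3142 × (6378.14)² ≈ 53461358 km².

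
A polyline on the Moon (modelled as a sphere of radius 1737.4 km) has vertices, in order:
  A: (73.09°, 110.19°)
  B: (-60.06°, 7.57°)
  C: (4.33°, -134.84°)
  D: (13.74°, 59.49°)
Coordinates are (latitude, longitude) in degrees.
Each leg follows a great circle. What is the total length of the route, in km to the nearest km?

Leg A→B: central angle 2.6076 rad, distance 4530.5 km.
Leg B→C: central angle 2.0485 rad, distance 3559.1 km.
Leg C→D: central angle 2.7403 rad, distance 4760.9 km.
Total: 4530.5 + 3559.1 + 4760.9 ≈ 12851 km.

12851 km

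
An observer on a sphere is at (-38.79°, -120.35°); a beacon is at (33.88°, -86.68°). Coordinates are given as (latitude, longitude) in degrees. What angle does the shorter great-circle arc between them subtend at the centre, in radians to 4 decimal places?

1.3803 rad

In radians: φ₁ = -0.6770, φ₂ = 0.5913, Δλ = 33.670° = 0.5877 rad.
cos c = sin φ₁ sin φ₂ + cos φ₁ cos φ₂ cos Δλ = (-0.6265)(0.5575) + (0.7794)(0.8302)(0.8322) = 0.18932,
so c = arccos(0.18932) = 1.38033 rad.
So the angular separation is 1.3803 rad.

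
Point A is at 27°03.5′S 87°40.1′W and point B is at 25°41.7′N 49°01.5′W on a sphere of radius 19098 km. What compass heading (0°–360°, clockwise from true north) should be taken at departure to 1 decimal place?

Δλ = 38.643° = 0.6745 rad.
y = sin Δλ · cos φ₂ = (0.6245)(0.9011) = 0.5627
x = cos φ₁ sin φ₂ − sin φ₁ cos φ₂ cos Δλ = (0.8905)(0.4336) − (-0.4549)(0.9011)(0.7810) = 0.7063
θ = atan2(y, x) = 38.55°, so the bearing is 38.5°.

38.5°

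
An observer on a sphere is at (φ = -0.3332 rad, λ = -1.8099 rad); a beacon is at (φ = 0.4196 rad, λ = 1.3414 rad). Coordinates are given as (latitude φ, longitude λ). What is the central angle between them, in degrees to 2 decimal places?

With latitudes φ₁ = -19.091°, φ₂ = 24.041° and longitude difference Δλ = -179.444°:
Haversine: a = sin²(Δφ/2) + cos φ₁ cos φ₂ sin²(Δλ/2) = 0.1351 + (0.9450)(0.9133)(1.0000) = 0.99811.
Central angle c = 2·arcsin(√a) = 3.05472 rad.
So the angular separation is 175.02°.

175.02°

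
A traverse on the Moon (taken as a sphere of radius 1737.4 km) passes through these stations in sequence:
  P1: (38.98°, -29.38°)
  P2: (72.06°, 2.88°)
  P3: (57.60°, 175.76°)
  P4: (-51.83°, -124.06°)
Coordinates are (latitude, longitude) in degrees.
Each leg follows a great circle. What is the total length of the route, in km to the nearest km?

Leg P1→P2: central angle 0.6419 rad, distance 1115.3 km.
Leg P2→P3: central angle 0.8769 rad, distance 1523.6 km.
Leg P3→P4: central angle 2.0934 rad, distance 3637.0 km.
Total: 1115.3 + 1523.6 + 3637.0 ≈ 6276 km.

6276 km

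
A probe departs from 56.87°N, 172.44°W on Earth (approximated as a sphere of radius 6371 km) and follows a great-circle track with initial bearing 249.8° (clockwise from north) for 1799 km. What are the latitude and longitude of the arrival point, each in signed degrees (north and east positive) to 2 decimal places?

48.74°, 164.20°

Angular distance δ = d/R = 1799/6371 = 0.28237 rad; initial bearing θ = 4.3598 rad.
sin φ₂ = sin φ₁ cos δ + cos φ₁ sin δ cos θ = (0.8374)(0.9604) + (0.5465)(0.2786)(-0.3453) = 0.7517, so φ₂ = 48.74°.
Δλ = atan2(sin θ sin δ cos φ₁, cos δ − sin φ₁ sin φ₂) = atan2(-0.1429, 0.3309) = -23.359°.
λ₂ = -172.440° − 23.359° = -195.80° → 164.20° after wrapping to (−180°, 180°].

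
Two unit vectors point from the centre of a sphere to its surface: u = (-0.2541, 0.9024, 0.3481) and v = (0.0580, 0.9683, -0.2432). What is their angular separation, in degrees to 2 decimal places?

39.26°

u·v = 0.7744; |u| = 1.0000, |v| = 1.0001.
cos θ = (u·v)/(|u||v|) = 0.7743, so θ = 39.26°.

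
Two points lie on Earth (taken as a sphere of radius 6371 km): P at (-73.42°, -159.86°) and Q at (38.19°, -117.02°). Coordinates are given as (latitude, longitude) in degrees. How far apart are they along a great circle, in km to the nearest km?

Let φ₁ = -1.2814 rad, φ₂ = 0.6665 rad, and Δλ = 0.7477 rad.
Haversine: a = sin²(Δφ/2) + cos φ₁ cos φ₂ sin²(Δλ/2) = 0.6841 + (0.2854)(0.7860)(0.1334) = 0.71406.
Central angle c = 2·arcsin(√a) = 2.01320 rad.
Distance = R·c = 6371 × 2.0132 ≈ 12826 km.

12826 km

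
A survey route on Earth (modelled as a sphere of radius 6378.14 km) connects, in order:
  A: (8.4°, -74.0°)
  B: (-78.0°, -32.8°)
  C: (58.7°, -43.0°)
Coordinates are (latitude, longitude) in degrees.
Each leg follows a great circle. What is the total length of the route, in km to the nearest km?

25176 km

Leg A→B: central angle 1.5589 rad, distance 9943.1 km.
Leg B→C: central angle 2.3884 rad, distance 15233.3 km.
Total: 9943.1 + 15233.3 ≈ 25176 km.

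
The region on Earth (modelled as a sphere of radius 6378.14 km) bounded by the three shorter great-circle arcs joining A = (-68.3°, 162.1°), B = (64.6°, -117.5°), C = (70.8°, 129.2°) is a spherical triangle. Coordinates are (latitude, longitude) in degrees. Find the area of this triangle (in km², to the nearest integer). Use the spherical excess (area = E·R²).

Side lengths (central angles): a = 0.6480, b = 2.4581, c = 2.5199 rad; semiperimeter s = 2.8130.
By l'Huilier's theorem, tan(E/4) = √[tan(s/2) tan((s−a)/2) tan((s−b)/2) tan((s−c)/2)], giving spherical excess E = 2.0059 rad.
Area = E·R² = 2.0059 × (6378.14)² ≈ 81600603 km².

81600603 km²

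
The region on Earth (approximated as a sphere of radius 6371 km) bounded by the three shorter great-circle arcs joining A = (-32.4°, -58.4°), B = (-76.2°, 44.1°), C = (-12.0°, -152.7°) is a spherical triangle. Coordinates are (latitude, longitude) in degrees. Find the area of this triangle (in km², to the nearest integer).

42828326 km²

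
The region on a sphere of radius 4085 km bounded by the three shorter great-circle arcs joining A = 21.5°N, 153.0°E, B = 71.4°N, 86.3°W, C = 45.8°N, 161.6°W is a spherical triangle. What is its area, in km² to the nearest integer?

4179859 km²

Side lengths (central angles): a = 0.7438, b = 0.7696, c = 1.3737 rad; semiperimeter s = 1.4435.
By l'Huilier's theorem, tan(E/4) = √[tan(s/2) tan((s−a)/2) tan((s−b)/2) tan((s−c)/2)], giving spherical excess E = 0.2505 rad.
Area = E·R² = 0.2505 × (4085)² ≈ 4179859 km².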